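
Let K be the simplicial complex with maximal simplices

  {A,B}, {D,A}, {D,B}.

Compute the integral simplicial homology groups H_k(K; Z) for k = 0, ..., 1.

Take the total order A < B < D on the vertex set. Then K (dimension 1) consists of the simplices:

  0-simplices (3): A, B, D
  1-simplices (3): AB, AD, BD

Hence C_0 ≅ Z^3, C_1 ≅ Z^3.

∂_1: C_1 → C_0 maps an edge to its endpoints' difference, ∂[p,q] = q − p.
This gives a 3×3 integer matrix of rank 2; reducing to Smith normal form yields diagonal entries (1,1).

Reading off H_k = ker ∂_k / im ∂_{k+1}:

  H_0: rank C_0 − rank ∂_1 = 3 − 2 = 1, and the invariant factors of ∂_1 are all 1, so H_0 = Z.
  H_1: rank ker ∂_1 − rank ∂_2 = (3 − 2) − 0 = 1, and there is no ∂_2, so H_1 = Z.

H_0 = Z,  H_1 = Z.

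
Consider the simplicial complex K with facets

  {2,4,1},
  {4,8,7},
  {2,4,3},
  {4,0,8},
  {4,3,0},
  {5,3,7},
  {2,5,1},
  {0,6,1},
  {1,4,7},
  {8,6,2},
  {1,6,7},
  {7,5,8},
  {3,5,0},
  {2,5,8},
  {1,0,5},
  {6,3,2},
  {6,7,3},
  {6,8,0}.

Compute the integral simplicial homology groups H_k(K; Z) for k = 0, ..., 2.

K has 9 vertices, 27 edges, 18 triangles.
rank ∂_0 = 0, rank ∂_1 = 8 ⇒ b_0 = 9 − 0 − 8 = 1; all invariant factors of ∂_1 are 1 so no torsion. So H_0 ≅ Z.
rank ∂_1 = 8, rank ∂_2 = 17 ⇒ b_1 = 27 − 8 − 17 = 2; all invariant factors of ∂_2 are 1 so no torsion. So H_1 ≅ Z^2.
rank ∂_2 = 17, rank ∂_3 = 0 ⇒ b_2 = 18 − 17 − 0 = 1. So H_2 ≅ Z.

H_0 ≅ Z,  H_1 ≅ Z^2,  H_2 ≅ Z.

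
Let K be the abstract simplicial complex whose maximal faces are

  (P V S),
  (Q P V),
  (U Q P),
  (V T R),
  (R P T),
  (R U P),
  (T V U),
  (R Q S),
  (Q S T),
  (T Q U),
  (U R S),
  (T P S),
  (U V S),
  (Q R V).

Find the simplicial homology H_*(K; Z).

Take the total order P < Q < R < S < T < U < V on the vertex set. Then K (dimension 2) consists of the simplices:

  0-simplices (7): P, Q, R, S, T, U, V
  1-simplices (21): PQ, PR, PS, PT, PU, PV, QR, QS, QT, QU, QV, RS, RT, RU, RV, ST, SU, SV, TU, TV, UV
  2-simplices (14): PQU, PQV, PRT, PRU, PST, PSV, QRS, QRV, QST, QTU, RSU, RTV, SUV, TUV

giving chain groups C_0 ≅ Z^7, C_1 ≅ Z^21, C_2 ≅ Z^14.

Boundary ∂_1: C_1 → C_0 is given by ∂[p,q] = [q] − [p]. For instance
  ∂QU = U − Q.
As a 7×21 matrix over Z this has rank 6, with invariant factors (1,1,1,1,1,1).

∂_2: C_2 → C_1 maps a triangle to the signed sum of its edges. For instance
  ∂PQV = QV − PV + PQ,
  ∂TUV = UV − TV + TU.
This gives a 21×14 integer matrix of rank 13; reducing to Smith normal form yields diagonal entries (1,1,1,1,1,1,1,1,1,1,1,1,1).

Now H_k = ker ∂_k / im ∂_{k+1}, so:

  H_0: rank C_0 − rank ∂_1 = 7 − 6 = 1, and the invariant factors of ∂_1 are all 1, so H_0 ≅ Z.
  H_1: rank ker ∂_1 − rank ∂_2 = (21 − 6) − 13 = 2, and the invariant factors of ∂_2 are all 1, so H_1 ≅ Z^2.
  H_2: rank ker ∂_2 − rank ∂_3 = (14 − 13) − 0 = 1, and there is no ∂_3, so H_2 ≅ Z.

(K is a triangulation of the torus T^2.)

H_0 ≅ Z,  H_1 ≅ Z^2,  H_2 ≅ Z.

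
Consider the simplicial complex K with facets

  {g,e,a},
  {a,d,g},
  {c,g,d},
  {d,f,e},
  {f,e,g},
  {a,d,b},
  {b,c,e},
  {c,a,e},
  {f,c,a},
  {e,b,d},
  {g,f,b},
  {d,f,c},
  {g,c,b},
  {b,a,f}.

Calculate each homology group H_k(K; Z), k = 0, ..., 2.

Fix the vertex order a < b < c < d < e < f < g and write every simplex with vertices in increasing order. Then dim K = 2 and the simplices of K are:

  0-simplices (7): a, b, c, d, e, f, g
  1-simplices (21): ab, ac, ad, ae, af, ag, bc, bd, be, bf, bg, cd, ce, cf, cg, de, df, dg, ef, eg, fg
  2-simplices (14): abd, abf, ace, acf, adg, aeg, bce, bcg, bde, bfg, cdf, cdg, def, efg

giving chain groups C_0 ≅ Z^7, C_1 ≅ Z^21, C_2 ≅ Z^14.

∂_1: C_1 → C_0 is given by ∂[p,q] = [q] − [p]. For instance
  ∂bc = c − b.
The 7×21 boundary matrix has rank 6 and Smith normal form diag(1,1,1,1,1,1).

Boundary ∂_2: C_2 → C_1 sends each 2-simplex [p,q,r] to [q,r] − [p,r] + [p,q]. For instance
  ∂ace = ce − ae + ac,
  ∂acf = cf − af + ac.
This gives a 21×14 integer matrix of rank 13; reducing to Smith normal form yields diagonal entries (1,1,1,1,1,1,1,1,1,1,1,1,1).

Computing H_k = (kernel of ∂_k) / (image of ∂_{k+1}):

  H_0: rank C_0 − rank ∂_1 = 7 − 6 = 1, and the invariant factors of ∂_1 are all 1, so H_0 ≅ Z.
  H_1: rank ker ∂_1 − rank ∂_2 = (21 − 6) − 13 = 2, and the invariant factors of ∂_2 are all 1, so H_1 ≅ Z^2.
  H_2: rank ker ∂_2 − rank ∂_3 = (14 − 13) − 0 = 1, and there is no ∂_3, so H_2 ≅ Z.

H_0 ≅ Z,  H_1 ≅ Z^2,  H_2 ≅ Z.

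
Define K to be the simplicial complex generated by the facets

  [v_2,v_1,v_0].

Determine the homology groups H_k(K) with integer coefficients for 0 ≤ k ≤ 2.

Take the total order v_0 < v_1 < v_2 on the vertex set. Then K (dimension 2) consists of the simplices:

  0-simplices (3): [v_0], [v_1], [v_2]
  1-simplices (3): [v_0,v_1], [v_0,v_2], [v_1,v_2]
  2-simplices (1): [v_0,v_1,v_2]

giving chain groups C_0 ≅ Z^3, C_1 ≅ Z^3, C_2 ≅ Z^1.

∂_1: C_1 → C_0 sends each edge [p,q] (with p < q) to q − p. For instance
  ∂[v_0,v_2] = [v_2] − [v_0].
The 3×3 boundary matrix has rank 2 and Smith normal form diag(1,1).

The boundary map ∂_2: C_2 → C_1 acts by ∂[p,q,r] = [q,r] − [p,r] + [p,q]. For instance
  ∂[v_0,v_1,v_2] = [v_1,v_2] − [v_0,v_2] + [v_0,v_1].
As a 3×1 matrix over Z this has rank 1, with invariant factors (1).

Reading off H_k = ker ∂_k / im ∂_{k+1}:

  H_0: rank C_0 − rank ∂_1 = 3 − 2 = 1, and the invariant factors of ∂_1 are all 1, so H_0 ≅ Z.
  H_1: rank ker ∂_1 − rank ∂_2 = (3 − 2) − 1 = 0, and the invariant factors of ∂_2 are all 1, so H_1 ≅ 0.
  H_2: rank ker ∂_2 − rank ∂_3 = (1 − 1) − 0 = 0, and there is no ∂_3, so H_2 ≅ 0.

H_0 = Z,  H_1 = 0,  H_2 = 0.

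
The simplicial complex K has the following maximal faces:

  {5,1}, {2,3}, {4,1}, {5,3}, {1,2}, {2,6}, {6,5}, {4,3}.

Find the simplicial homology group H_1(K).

Fix the vertex order 1 < 2 < 3 < 4 < 5 < 6 and write every simplex with vertices in increasing order. Then dim K = 1 and the simplices of K are:

  0-simplices (6): [1], [2], [3], [4], [5], [6]
  1-simplices (8): [1,2], [1,4], [1,5], [2,3], [2,6], [3,4], [3,5], [5,6]

Hence C_0 ≅ Z^6, C_1 ≅ Z^8.

The boundary map ∂_1: C_1 → C_0 maps an edge to its endpoints' difference, ∂[p,q] = q − p.
The 6×8 boundary matrix has rank 5 and Smith normal form diag(1,1,1,1,1).

Reading off H_k = ker ∂_k / im ∂_{k+1}:

  H_1: rank ker ∂_1 − rank ∂_2 = (8 − 5) − 0 = 3, and there is no ∂_2, so H_1 = Z^3.

H_1 ≅ Z^3.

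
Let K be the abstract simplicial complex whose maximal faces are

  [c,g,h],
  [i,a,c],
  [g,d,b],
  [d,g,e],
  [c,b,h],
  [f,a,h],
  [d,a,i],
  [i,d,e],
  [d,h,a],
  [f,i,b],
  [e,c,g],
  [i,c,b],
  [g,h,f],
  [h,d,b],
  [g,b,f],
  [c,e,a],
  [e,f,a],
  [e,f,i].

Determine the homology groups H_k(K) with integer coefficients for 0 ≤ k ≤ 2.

H_0 = Z,  H_1 = Z × Z/2,  H_2 = 0.

Fix the vertex order a < b < c < d < e < f < g < h < i and write every simplex with vertices in increasing order. Then dim K = 2 and the simplices of K are:

  0-simplices (9): a, b, c, d, e, f, g, h, i
  1-simplices (27): ac, ad, ae, af, ah, ai, bc, bd, bf, bg, bh, bi, ce, cg, ch, ci, de, dg, dh, di, ef, eg, ei, fg, fh, fi, gh
  2-simplices (18): ace, aci, adh, adi, aef, afh, bch, bci, bdg, bdh, bfg, bfi, ceg, cgh, deg, dei, efi, fgh

giving chain groups C_0 ≅ Z^9, C_1 ≅ Z^27, C_2 ≅ Z^18.

∂_1: C_1 → C_0 is given by ∂[p,q] = [q] − [p].
This gives a 9×27 integer matrix of rank 8; reducing to Smith normal form yields diagonal entries (1,1,1,1,1,1,1,1).

Boundary ∂_2: C_2 → C_1 acts by ∂[p,q,r] = [q,r] − [p,r] + [p,q]. For instance
  ∂deg = eg − dg + de,
  ∂dei = ei − di + de.
As a 27×18 matrix over Z this has rank 18, with invariant factors (1,1,1,1,1,1,1,1,1,1,1,1,1,1,1,1,1,2).

Reading off H_k = ker ∂_k / im ∂_{k+1}:

  H_0: rank C_0 − rank ∂_1 = 9 − 8 = 1, and the invariant factors of ∂_1 are all 1, so H_0 ≅ Z.
  H_1: rank ker ∂_1 − rank ∂_2 = (27 − 8) − 18 = 1, and ∂_2 has invariant factor 2 > 1, so H_1 ≅ Z × Z/2.
  H_2: rank ker ∂_2 − rank ∂_3 = (18 − 18) − 0 = 0, and there is no ∂_3, so H_2 ≅ 0.

As a check, the Euler characteristic is 9 − 27 + 18 = 0, which agrees with 1 − 1 + 0 = 0.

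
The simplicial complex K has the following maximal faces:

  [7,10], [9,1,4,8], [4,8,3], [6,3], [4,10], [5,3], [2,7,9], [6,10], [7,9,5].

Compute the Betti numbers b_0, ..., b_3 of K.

Order the vertices as 1 < 2 < 3 < 4 < 5 < 6 < 7 < 8 < 9 < 10. Listing each simplex with vertices in this order, K has dimension 3 with simplices:

  0-simplices (10): [1], [2], [3], [4], [5], [6], [7], [8], [9], [10]
  1-simplices (18): [1,4], [1,8], [1,9], [2,7], [2,9], [3,4], [3,5], [3,6], [3,8], [4,8], [4,9], [4,10], [5,7], [5,9], [6,10], [7,9], [7,10], [8,9]
  2-simplices (7): [1,4,8], [1,4,9], [1,8,9], [2,7,9], [3,4,8], [4,8,9], [5,7,9]
  3-simplices (1): [1,4,8,9]

giving chain groups C_0 ≅ Z^10, C_1 ≅ Z^18, C_2 ≅ Z^7, C_3 ≅ Z^1.

The boundary map ∂_1: C_1 → C_0 maps an edge to its endpoints' difference, ∂[p,q] = q − p. For instance
  ∂[1,4] = [4] − [1].
The resulting 10×18 matrix has rank 9, and its Smith normal form has invariant factors (1,1,1,1,1,1,1,1,1).

∂_2: C_2 → C_1 acts by ∂[p,q,r] = [q,r] − [p,r] + [p,q]. For instance
  ∂[4,8,9] = [8,9] − [4,9] + [4,8],
  ∂[2,7,9] = [7,9] − [2,9] + [2,7].
This gives a 18×7 integer matrix of rank 6; reducing to Smith normal form yields diagonal entries (1,1,1,1,1,1).

Boundary ∂_3: C_3 → C_2 sends each 3-simplex σ to the alternating sum Σ_i (−1)^i (σ with its i-th vertex removed). For instance
  ∂[1,4,8,9] = [4,8,9] − [1,8,9] + [1,4,9] − [1,4,8].
The resulting 7×1 matrix has rank 1, and its Smith normal form has invariant factors (1).

Now H_k = ker ∂_k / im ∂_{k+1}, so:

  H_0: rank C_0 − rank ∂_1 = 10 − 9 = 1, and the invariant factors of ∂_1 are all 1, so H_0 = Z.
  H_1: rank ker ∂_1 − rank ∂_2 = (18 − 9) − 6 = 3, and the invariant factors of ∂_2 are all 1, so H_1 = Z^3.
  H_2: rank ker ∂_2 − rank ∂_3 = (7 − 6) − 1 = 0, and the invariant factors of ∂_3 are all 1, so H_2 = 0.
  H_3: rank ker ∂_3 − rank ∂_4 = (1 − 1) − 0 = 0, and there is no ∂_4, so H_3 = 0.

As a check, the Euler characteristic is 10 − 18 + 7 − 1 = -2, which agrees with 1 − 3 + 0 − 0 = -2.

Hence the Betti numbers are b_0 = 1, b_1 = 3, b_2 = 0, b_3 = 0.

b_0 = 1, b_1 = 3, b_2 = 0, b_3 = 0.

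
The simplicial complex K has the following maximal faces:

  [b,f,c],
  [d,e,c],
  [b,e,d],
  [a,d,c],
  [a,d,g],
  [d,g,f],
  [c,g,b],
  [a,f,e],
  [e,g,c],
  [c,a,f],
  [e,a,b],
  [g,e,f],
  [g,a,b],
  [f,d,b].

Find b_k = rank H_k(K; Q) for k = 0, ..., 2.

b_0 = 1, b_1 = 2, b_2 = 1.

Take the total order a < b < c < d < e < f < g on the vertex set. Then K (dimension 2) consists of the simplices:

  0-simplices (7): a, b, c, d, e, f, g
  1-simplices (21): ab, ac, ad, ae, af, ag, bc, bd, be, bf, bg, cd, ce, cf, cg, de, df, dg, ef, eg, fg
  2-simplices (14): abe, abg, acd, acf, adg, aef, bcf, bcg, bde, bdf, cde, ceg, dfg, efg

so the chain groups are C_0 ≅ Z^7, C_1 ≅ Z^21, C_2 ≅ Z^14.

The boundary map ∂_1: C_1 → C_0 sends each edge [p,q] (with p < q) to q − p.
This gives a 7×21 integer matrix of rank 6; reducing to Smith normal form yields diagonal entries (1,1,1,1,1,1).

Boundary ∂_2: C_2 → C_1 sends each 2-simplex [p,q,r] to [q,r] − [p,r] + [p,q]. For instance
  ∂dfg = fg − dg + df,
  ∂adg = dg − ag + ad.
This gives a 21×14 integer matrix of rank 13; reducing to Smith normal form yields diagonal entries (1,1,1,1,1,1,1,1,1,1,1,1,1).

From H_k ≅ ker(∂_k) / im(∂_{k+1}) we obtain:

  H_0: rank C_0 − rank ∂_1 = 7 − 6 = 1, and the invariant factors of ∂_1 are all 1, so H_0 = Z.
  H_1: rank ker ∂_1 − rank ∂_2 = (21 − 6) − 13 = 2, and the invariant factors of ∂_2 are all 1, so H_1 = Z^2.
  H_2: rank ker ∂_2 − rank ∂_3 = (14 − 13) − 0 = 1, and there is no ∂_3, so H_2 = Z.

(K is a triangulation of the torus T^2.)

Hence the Betti numbers are b_0 = 1, b_1 = 2, b_2 = 1.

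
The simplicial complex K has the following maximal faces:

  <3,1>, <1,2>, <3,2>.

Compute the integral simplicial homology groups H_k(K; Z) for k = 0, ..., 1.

H_0 = Z,  H_1 = Z.

We work with the vertex ordering 1 < 2 < 3. The simplices of K, each written with vertices in increasing order, are:

  0-simplices (3): [1], [2], [3]
  1-simplices (3): [1,2], [1,3], [2,3]

giving chain groups C_0 ≅ Z^3, C_1 ≅ Z^3.

Boundary ∂_1: C_1 → C_0 maps an edge to its endpoints' difference, ∂[p,q] = q − p.
As a 3×3 matrix over Z this has rank 2, with invariant factors (1,1).

Now H_k = ker ∂_k / im ∂_{k+1}, so:

  H_0: rank C_0 − rank ∂_1 = 3 − 2 = 1, and the invariant factors of ∂_1 are all 1, so H_0 ≅ Z.
  H_1: rank ker ∂_1 − rank ∂_2 = (3 − 2) − 0 = 1, and there is no ∂_2, so H_1 ≅ Z.

As a check, the Euler characteristic is 3 − 3 = 0, which agrees with 1 − 1 = 0.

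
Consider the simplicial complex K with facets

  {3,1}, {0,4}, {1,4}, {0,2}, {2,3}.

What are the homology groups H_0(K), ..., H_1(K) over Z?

Fix the vertex order 0 < 1 < 2 < 3 < 4 and write every simplex with vertices in increasing order. Then dim K = 1 and the simplices of K are:

  0-simplices (5): [0], [1], [2], [3], [4]
  1-simplices (5): [0,2], [0,4], [1,3], [1,4], [2,3]

Hence C_0 ≅ Z^5, C_1 ≅ Z^5.

∂_1: C_1 → C_0 maps an edge to its endpoints' difference, ∂[p,q] = q − p.
As a 5×5 matrix over Z this has rank 4, with invariant factors (1,1,1,1).

Reading off H_k = ker ∂_k / im ∂_{k+1}:

  H_0: rank C_0 − rank ∂_1 = 5 − 4 = 1, and the invariant factors of ∂_1 are all 1, so H_0 ≅ Z.
  H_1: rank ker ∂_1 − rank ∂_2 = (5 − 4) − 0 = 1, and there is no ∂_2, so H_1 ≅ Z.

As a check, the Euler characteristic is 5 − 5 = 0, which agrees with 1 − 1 = 0.

H_0 ≅ Z,  H_1 ≅ Z.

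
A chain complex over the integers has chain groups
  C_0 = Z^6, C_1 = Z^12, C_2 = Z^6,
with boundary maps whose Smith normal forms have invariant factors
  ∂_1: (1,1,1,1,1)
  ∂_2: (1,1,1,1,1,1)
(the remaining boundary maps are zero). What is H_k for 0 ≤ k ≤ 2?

H_0: b_0 = 6 − 0 − 5 = 1; torsion from ∂_1 factors > 1: none. So H_0 ≅ Z.
H_1: b_1 = 12 − 5 − 6 = 1; torsion from ∂_2 factors > 1: none. So H_1 ≅ Z.
H_2: b_2 = 6 − 6 − 0 = 0; torsion from ∂_3 factors > 1: none. So H_2 ≅ 0.

H_0 ≅ Z,  H_1 ≅ Z,  H_2 = 0.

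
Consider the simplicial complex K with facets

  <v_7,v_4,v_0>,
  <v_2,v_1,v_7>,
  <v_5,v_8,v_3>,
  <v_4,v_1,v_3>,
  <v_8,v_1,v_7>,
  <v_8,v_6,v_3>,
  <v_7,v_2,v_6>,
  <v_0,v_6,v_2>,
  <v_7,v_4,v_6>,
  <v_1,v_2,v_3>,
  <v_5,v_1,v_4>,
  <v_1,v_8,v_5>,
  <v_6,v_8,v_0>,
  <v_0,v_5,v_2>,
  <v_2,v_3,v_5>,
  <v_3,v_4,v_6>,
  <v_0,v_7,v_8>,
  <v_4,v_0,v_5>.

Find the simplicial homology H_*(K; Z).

K has 9 vertices, 27 edges, 18 triangles.
rank ∂_0 = 0, rank ∂_1 = 8 ⇒ b_0 = 9 − 0 − 8 = 1; all invariant factors of ∂_1 are 1 so no torsion. So H_0 = Z.
rank ∂_1 = 8, rank ∂_2 = 18 ⇒ b_1 = 27 − 8 − 18 = 1; ∂_2 has invariant factor(s) [2] giving torsion. So H_1 = Z ⊕ Z_2.
rank ∂_2 = 18, rank ∂_3 = 0 ⇒ b_2 = 18 − 18 − 0 = 0. So H_2 = 0.

H_0 ≅ Z,  H_1 ≅ Z ⊕ Z_2,  H_2 = 0.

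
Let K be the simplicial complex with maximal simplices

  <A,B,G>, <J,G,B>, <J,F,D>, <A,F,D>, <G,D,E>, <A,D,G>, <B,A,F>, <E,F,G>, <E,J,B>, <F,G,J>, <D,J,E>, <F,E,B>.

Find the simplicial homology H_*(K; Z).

Order the vertices as A < B < D < E < F < G < J. Listing each simplex with vertices in this order, K has dimension 2 with simplices:

  0-simplices (7): A, B, D, E, F, G, J
  1-simplices (18): AB, AD, AF, AG, BE, BF, BG, BJ, DE, DF, DG, DJ, EF, EG, EJ, FG, FJ, GJ
  2-simplices (12): ABF, ABG, ADF, ADG, BEF, BEJ, BGJ, DEG, DEJ, DFJ, EFG, FGJ

so the chain groups are C_0 ≅ Z^7, C_1 ≅ Z^18, C_2 ≅ Z^12.

The boundary map ∂_1: C_1 → C_0 sends each edge [p,q] (with p < q) to q − p.
The resulting 7×18 matrix has rank 6, and its Smith normal form has invariant factors (1,1,1,1,1,1).

∂_2: C_2 → C_1 acts by ∂[p,q,r] = [q,r] − [p,r] + [p,q]. For instance
  ∂BEJ = EJ − BJ + BE,
  ∂ADG = DG − AG + AD.
As a 18×12 matrix over Z this has rank 12, with invariant factors (1,1,1,1,1,1,1,1,1,1,1,2).

Now H_k = ker ∂_k / im ∂_{k+1}, so:

  H_0: rank C_0 − rank ∂_1 = 7 − 6 = 1, and the invariant factors of ∂_1 are all 1, so H_0 ≅ Z.
  H_1: rank ker ∂_1 − rank ∂_2 = (18 − 6) − 12 = 0, and ∂_2 has invariant factor 2 > 1, so H_1 ≅ Z/2.
  H_2: rank ker ∂_2 − rank ∂_3 = (12 − 12) − 0 = 0, and there is no ∂_3, so H_2 ≅ 0.

H_0 = Z,  H_1 = Z/2,  H_2 = 0.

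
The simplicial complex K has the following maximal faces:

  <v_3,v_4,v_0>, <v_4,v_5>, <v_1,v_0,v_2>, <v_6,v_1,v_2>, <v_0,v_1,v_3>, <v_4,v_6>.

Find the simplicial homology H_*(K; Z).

K has 7 vertices, 11 edges, 4 triangles.
rank ∂_0 = 0, rank ∂_1 = 6 ⇒ b_0 = 7 − 0 − 6 = 1; all invariant factors of ∂_1 are 1 so no torsion. So H_0 ≅ Z.
rank ∂_1 = 6, rank ∂_2 = 4 ⇒ b_1 = 11 − 6 − 4 = 1; all invariant factors of ∂_2 are 1 so no torsion. So H_1 ≅ Z.
rank ∂_2 = 4, rank ∂_3 = 0 ⇒ b_2 = 4 − 4 − 0 = 0. So H_2 ≅ 0.

H_0 = Z,  H_1 = Z,  H_2 = 0.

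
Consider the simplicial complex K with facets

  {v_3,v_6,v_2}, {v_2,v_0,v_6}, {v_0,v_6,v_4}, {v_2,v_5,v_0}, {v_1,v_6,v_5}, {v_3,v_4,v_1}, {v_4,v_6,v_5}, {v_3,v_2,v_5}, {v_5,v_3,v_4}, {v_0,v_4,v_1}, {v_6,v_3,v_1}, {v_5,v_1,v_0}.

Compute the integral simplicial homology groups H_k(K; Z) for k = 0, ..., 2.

Fix the vertex order v_0 < v_1 < v_2 < v_3 < v_4 < v_5 < v_6 and write every simplex with vertices in increasing order. Then dim K = 2 and the simplices of K are:

  0-simplices (7): [v_0], [v_1], [v_2], [v_3], [v_4], [v_5], [v_6]
  1-simplices (18): (18 of them)
  2-simplices (12): (12 of them)

giving chain groups C_0 ≅ Z^7, C_1 ≅ Z^18, C_2 ≅ Z^12.

Boundary ∂_1: C_1 → C_0 is given by ∂[p,q] = [q] − [p]. For instance
  ∂[v_1,v_5] = [v_5] − [v_1].
This gives a 7×18 integer matrix of rank 6; reducing to Smith normal form yields diagonal entries (1,1,1,1,1,1).

∂_2: C_2 → C_1 acts by ∂[p,q,r] = [q,r] − [p,r] + [p,q]. For instance
  ∂[v_2,v_3,v_5] = [v_3,v_5] − [v_2,v_5] + [v_2,v_3],
  ∂[v_0,v_4,v_6] = [v_4,v_6] − [v_0,v_6] + [v_0,v_4].
As a 18×12 matrix over Z this has rank 12, with invariant factors (1,1,1,1,1,1,1,1,1,1,1,2).

From H_k ≅ ker(∂_k) / im(∂_{k+1}) we obtain:

  H_0: rank C_0 − rank ∂_1 = 7 − 6 = 1, and the invariant factors of ∂_1 are all 1, so H_0 = Z.
  H_1: rank ker ∂_1 − rank ∂_2 = (18 − 6) − 12 = 0, and ∂_2 has invariant factor 2 > 1, so H_1 = Z/2.
  H_2: rank ker ∂_2 − rank ∂_3 = (12 − 12) − 0 = 0, and there is no ∂_3, so H_2 = 0.

As a check, the Euler characteristic is 7 − 18 + 12 = 1, which agrees with 1 − 0 + 0 = 1.

H_0 = Z,  H_1 = Z/2,  H_2 = 0.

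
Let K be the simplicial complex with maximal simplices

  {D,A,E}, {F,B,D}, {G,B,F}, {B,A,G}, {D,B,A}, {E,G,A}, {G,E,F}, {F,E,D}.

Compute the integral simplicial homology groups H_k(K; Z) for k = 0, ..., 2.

H_0 ≅ Z,  H_1 = 0,  H_2 ≅ Z.

Fix the vertex order A < B < D < E < F < G and write every simplex with vertices in increasing order. Then dim K = 2 and the simplices of K are:

  0-simplices (6): A, B, D, E, F, G
  1-simplices (12): AB, AD, AE, AG, BD, BF, BG, DE, DF, EF, EG, FG
  2-simplices (8): ABD, ABG, ADE, AEG, BDF, BFG, DEF, EFG

so the chain groups are C_0 ≅ Z^6, C_1 ≅ Z^12, C_2 ≅ Z^8.

Boundary ∂_1: C_1 → C_0 sends each edge [p,q] (with p < q) to q − p.
The 6×12 boundary matrix has rank 5 and Smith normal form diag(1,1,1,1,1).

The boundary map ∂_2: C_2 → C_1 maps a triangle to the signed sum of its edges. For instance
  ∂EFG = FG − EG + EF,
  ∂BDF = DF − BF + BD.
As a 12×8 matrix over Z this has rank 7, with invariant factors (1,1,1,1,1,1,1).

From H_k ≅ ker(∂_k) / im(∂_{k+1}) we obtain:

  H_0: rank C_0 − rank ∂_1 = 6 − 5 = 1, and the invariant factors of ∂_1 are all 1, so H_0 = Z.
  H_1: rank ker ∂_1 − rank ∂_2 = (12 − 5) − 7 = 0, and the invariant factors of ∂_2 are all 1, so H_1 = 0.
  H_2: rank ker ∂_2 − rank ∂_3 = (8 − 7) − 0 = 1, and there is no ∂_3, so H_2 = Z.

(K is a triangulation of the 2-sphere S^2.)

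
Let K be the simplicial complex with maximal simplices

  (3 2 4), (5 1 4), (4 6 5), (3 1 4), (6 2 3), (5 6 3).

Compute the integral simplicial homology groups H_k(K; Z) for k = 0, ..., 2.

H_0 ≅ Z,  H_1 ≅ Z,  H_2 = 0.

Order the vertices as 1 < 2 < 3 < 4 < 5 < 6. Listing each simplex with vertices in this order, K has dimension 2 with simplices:

  0-simplices (6): [1], [2], [3], [4], [5], [6]
  1-simplices (12): [1,3], [1,4], [1,5], [2,3], [2,4], [2,6], [3,4], [3,5], [3,6], [4,5], [4,6], [5,6]
  2-simplices (6): [1,3,4], [1,4,5], [2,3,4], [2,3,6], [3,5,6], [4,5,6]

Hence C_0 ≅ Z^6, C_1 ≅ Z^12, C_2 ≅ Z^6.

∂_1: C_1 → C_0 sends each edge [p,q] (with p < q) to q − p. For instance
  ∂[1,4] = [4] − [1].
The resulting 6×12 matrix has rank 5, and its Smith normal form has invariant factors (1,1,1,1,1).

Boundary ∂_2: C_2 → C_1 acts by ∂[p,q,r] = [q,r] − [p,r] + [p,q]. For instance
  ∂[2,3,6] = [3,6] − [2,6] + [2,3],
  ∂[4,5,6] = [5,6] − [4,6] + [4,5].
The 12×6 boundary matrix has rank 6 and Smith normal form diag(1,1,1,1,1,1).

Reading off H_k = ker ∂_k / im ∂_{k+1}:

  H_0: rank C_0 − rank ∂_1 = 6 − 5 = 1, and the invariant factors of ∂_1 are all 1, so H_0 ≅ Z.
  H_1: rank ker ∂_1 − rank ∂_2 = (12 − 5) − 6 = 1, and the invariant factors of ∂_2 are all 1, so H_1 ≅ Z.
  H_2: rank ker ∂_2 − rank ∂_3 = (6 − 6) − 0 = 0, and there is no ∂_3, so H_2 ≅ 0.

(K is a triangulation of the cylinder S^1 x I.)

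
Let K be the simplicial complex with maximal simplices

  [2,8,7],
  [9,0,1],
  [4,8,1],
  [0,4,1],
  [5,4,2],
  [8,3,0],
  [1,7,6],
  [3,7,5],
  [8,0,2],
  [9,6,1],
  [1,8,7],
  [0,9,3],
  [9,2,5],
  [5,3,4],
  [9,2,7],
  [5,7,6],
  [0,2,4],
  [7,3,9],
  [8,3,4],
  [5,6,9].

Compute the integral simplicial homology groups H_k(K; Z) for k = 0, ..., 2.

H_0 ≅ Z,  H_1 ≅ Z ⊕ Z/2,  H_2 = 0.

Order the vertices as 0 < 1 < 2 < 3 < 4 < 5 < 6 < 7 < 8 < 9. Listing each simplex with vertices in this order, K has dimension 2 with simplices:

  0-simplices (10): [0], [1], [2], [3], [4], [5], [6], [7], [8], [9]
  1-simplices (30): (30 of them)
  2-simplices (20): (20 of them)

Hence C_0 ≅ Z^10, C_1 ≅ Z^30, C_2 ≅ Z^20.

∂_1: C_1 → C_0 maps an edge to its endpoints' difference, ∂[p,q] = q − p.
The resulting 10×30 matrix has rank 9, and its Smith normal form has invariant factors (1,1,1,1,1,1,1,1,1).

∂_2: C_2 → C_1 sends each 2-simplex [p,q,r] to [q,r] − [p,r] + [p,q]. For instance
  ∂[0,1,9] = [1,9] − [0,9] + [0,1],
  ∂[1,7,8] = [7,8] − [1,8] + [1,7].
As a 30×20 matrix over Z this has rank 20, with invariant factors (1,1,1,1,1,1,1,1,1,1,1,1,1,1,1,1,1,1,1,2).

From H_k ≅ ker(∂_k) / im(∂_{k+1}) we obtain:

  H_0: rank C_0 − rank ∂_1 = 10 − 9 = 1, and the invariant factors of ∂_1 are all 1, so H_0 = Z.
  H_1: rank ker ∂_1 − rank ∂_2 = (30 − 9) − 20 = 1, and ∂_2 has invariant factor 2 > 1, so H_1 = Z ⊕ Z/2.
  H_2: rank ker ∂_2 − rank ∂_3 = (20 − 20) − 0 = 0, and there is no ∂_3, so H_2 = 0.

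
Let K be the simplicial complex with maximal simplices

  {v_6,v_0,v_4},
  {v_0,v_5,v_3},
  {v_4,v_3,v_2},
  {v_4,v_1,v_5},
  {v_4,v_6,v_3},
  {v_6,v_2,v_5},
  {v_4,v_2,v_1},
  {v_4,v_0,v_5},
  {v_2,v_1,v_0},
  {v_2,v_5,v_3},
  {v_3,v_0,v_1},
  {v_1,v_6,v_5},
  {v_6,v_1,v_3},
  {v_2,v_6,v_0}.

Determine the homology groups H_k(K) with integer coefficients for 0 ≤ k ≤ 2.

Order the vertices as v_0 < v_1 < v_2 < v_3 < v_4 < v_5 < v_6. Listing each simplex with vertices in this order, K has dimension 2 with simplices:

  0-simplices (7): [v_0], [v_1], [v_2], [v_3], [v_4], [v_5], [v_6]
  1-simplices (21): (21 of them)
  2-simplices (14): (14 of them)

Hence C_0 ≅ Z^7, C_1 ≅ Z^21, C_2 ≅ Z^14.

Boundary ∂_1: C_1 → C_0 is given by ∂[p,q] = [q] − [p]. For instance
  ∂[v_5,v_6] = [v_6] − [v_5].
As a 7×21 matrix over Z this has rank 6, with invariant factors (1,1,1,1,1,1).

∂_2: C_2 → C_1 sends each 2-simplex [p,q,r] to [q,r] − [p,r] + [p,q]. For instance
  ∂[v_0,v_4,v_6] = [v_4,v_6] − [v_0,v_6] + [v_0,v_4],
  ∂[v_0,v_1,v_3] = [v_1,v_3] − [v_0,v_3] + [v_0,v_1].
The resulting 21×14 matrix has rank 13, and its Smith normal form has invariant factors (1,1,1,1,1,1,1,1,1,1,1,1,1).

Now H_k = ker ∂_k / im ∂_{k+1}, so:

  H_0: rank C_0 − rank ∂_1 = 7 − 6 = 1, and the invariant factors of ∂_1 are all 1, so H_0 ≅ Z.
  H_1: rank ker ∂_1 − rank ∂_2 = (21 − 6) − 13 = 2, and the invariant factors of ∂_2 are all 1, so H_1 ≅ Z^2.
  H_2: rank ker ∂_2 − rank ∂_3 = (14 − 13) − 0 = 1, and there is no ∂_3, so H_2 ≅ Z.

As a check, the Euler characteristic is 7 − 21 + 14 = 0, which agrees with 1 − 2 + 1 = 0.
(K is a triangulation of the torus T^2.)

H_0 ≅ Z,  H_1 ≅ Z^2,  H_2 ≅ Z.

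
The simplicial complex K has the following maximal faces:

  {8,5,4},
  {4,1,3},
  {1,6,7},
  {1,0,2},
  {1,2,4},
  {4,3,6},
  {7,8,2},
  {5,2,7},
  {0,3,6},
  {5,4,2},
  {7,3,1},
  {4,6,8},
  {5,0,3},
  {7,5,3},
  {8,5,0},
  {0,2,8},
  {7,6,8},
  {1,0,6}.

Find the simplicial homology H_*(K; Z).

Fix the vertex order 0 < 1 < 2 < 3 < 4 < 5 < 6 < 7 < 8 and write every simplex with vertices in increasing order. Then dim K = 2 and the simplices of K are:

  0-simplices (9): [0], [1], [2], [3], [4], [5], [6], [7], [8]
  1-simplices (27): (27 of them)
  2-simplices (18): [0,1,2], [0,1,6], [0,2,8], [0,3,5], [0,3,6], [0,5,8], [1,2,4], [1,3,4], [1,3,7], [1,6,7], [2,4,5], [2,5,7], [2,7,8], [3,4,6], [3,5,7], [4,5,8], [4,6,8], [6,7,8]

Hence C_0 ≅ Z^9, C_1 ≅ Z^27, C_2 ≅ Z^18.

∂_1: C_1 → C_0 sends each edge [p,q] (with p < q) to q − p.
The 9×27 boundary matrix has rank 8 and Smith normal form diag(1,1,1,1,1,1,1,1).

Boundary ∂_2: C_2 → C_1 acts by ∂[p,q,r] = [q,r] − [p,r] + [p,q]. For instance
  ∂[3,5,7] = [5,7] − [3,7] + [3,5],
  ∂[0,3,6] = [3,6] − [0,6] + [0,3].
The resulting 27×18 matrix has rank 18, and its Smith normal form has invariant factors (1,1,1,1,1,1,1,1,1,1,1,1,1,1,1,1,1,2).

From H_k ≅ ker(∂_k) / im(∂_{k+1}) we obtain:

  H_0: rank C_0 − rank ∂_1 = 9 − 8 = 1, and the invariant factors of ∂_1 are all 1, so H_0 = Z.
  H_1: rank ker ∂_1 − rank ∂_2 = (27 − 8) − 18 = 1, and ∂_2 has invariant factor 2 > 1, so H_1 = Z × Z/2.
  H_2: rank ker ∂_2 − rank ∂_3 = (18 − 18) − 0 = 0, and there is no ∂_3, so H_2 = 0.

As a check, the Euler characteristic is 9 − 27 + 18 = 0, which agrees with 1 − 1 + 0 = 0.

H_0 = Z,  H_1 = Z × Z/2,  H_2 = 0.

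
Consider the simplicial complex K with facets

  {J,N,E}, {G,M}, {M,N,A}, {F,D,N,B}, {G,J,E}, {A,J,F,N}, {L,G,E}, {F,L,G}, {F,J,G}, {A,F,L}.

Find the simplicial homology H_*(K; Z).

H_0 = Z,  H_1 = Z,  H_2 = 0,  H_3 = 0.

We work with the vertex ordering A < B < D < E < F < G < J < L < M < N. The simplices of K, each written with vertices in increasing order, are:

  0-simplices (10): A, B, D, E, F, G, J, L, M, N
  1-simplices (23): AF, AJ, AL, AM, AN, BD, BF, BN, DF, DN, EG, EJ, EL, EN, FG, FJ, FL, FN, GJ, GL, GM, JN, MN
  2-simplices (15): AFJ, AFL, AFN, AJN, AMN, BDF, BDN, BFN, DFN, EGJ, EGL, EJN, FGJ, FGL, FJN
  3-simplices (2): AFJN, BDFN

giving chain groups C_0 ≅ Z^10, C_1 ≅ Z^23, C_2 ≅ Z^15, C_3 ≅ Z^2.

Boundary ∂_1: C_1 → C_0 maps an edge to its endpoints' difference, ∂[p,q] = q − p. For instance
  ∂AJ = J − A.
The 10×23 boundary matrix has rank 9 and Smith normal form diag(1,1,1,1,1,1,1,1,1).

The boundary map ∂_2: C_2 → C_1 maps a triangle to the signed sum of its edges. For instance
  ∂BFN = FN − BN + BF,
  ∂EGL = GL − EL + EG.
As a 23×15 matrix over Z this has rank 13, with invariant factors (1,1,1,1,1,1,1,1,1,1,1,1,1).

The boundary map ∂_3: C_3 → C_2 sends each 3-simplex σ to the alternating sum Σ_i (−1)^i (σ with its i-th vertex removed). For instance
  ∂AFJN = FJN − AJN + AFN − AFJ,
  ∂BDFN = DFN − BFN + BDN − BDF.
The resulting 15×2 matrix has rank 2, and its Smith normal form has invariant factors (1,1).

Now H_k = ker ∂_k / im ∂_{k+1}, so:

  H_0: rank C_0 − rank ∂_1 = 10 − 9 = 1, and the invariant factors of ∂_1 are all 1, so H_0 = Z.
  H_1: rank ker ∂_1 − rank ∂_2 = (23 − 9) − 13 = 1, and the invariant factors of ∂_2 are all 1, so H_1 = Z.
  H_2: rank ker ∂_2 − rank ∂_3 = (15 − 13) − 2 = 0, and the invariant factors of ∂_3 are all 1, so H_2 = 0.
  H_3: rank ker ∂_3 − rank ∂_4 = (2 − 2) − 0 = 0, and there is no ∂_4, so H_3 = 0.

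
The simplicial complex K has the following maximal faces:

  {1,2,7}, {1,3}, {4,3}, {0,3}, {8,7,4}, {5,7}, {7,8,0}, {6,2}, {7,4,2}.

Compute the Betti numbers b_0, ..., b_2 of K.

b_0 = 1, b_1 = 2, b_2 = 0.

K has 9 vertices, 14 edges, 4 triangles.
rank ∂_0 = 0, rank ∂_1 = 8 ⇒ b_0 = 9 − 0 − 8 = 1; all invariant factors of ∂_1 are 1 so no torsion. So H_0 = Z.
rank ∂_1 = 8, rank ∂_2 = 4 ⇒ b_1 = 14 − 8 − 4 = 2; all invariant factors of ∂_2 are 1 so no torsion. So H_1 = Z^2.
rank ∂_2 = 4, rank ∂_3 = 0 ⇒ b_2 = 4 − 4 − 0 = 0. So H_2 = 0.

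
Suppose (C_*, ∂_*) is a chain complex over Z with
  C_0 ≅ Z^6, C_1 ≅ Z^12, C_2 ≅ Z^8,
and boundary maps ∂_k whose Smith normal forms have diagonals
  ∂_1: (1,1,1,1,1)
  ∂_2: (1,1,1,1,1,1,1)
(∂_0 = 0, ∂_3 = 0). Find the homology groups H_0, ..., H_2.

H_0 = Z,  H_1 = 0,  H_2 = Z.

H_0: b_0 = 6 − 0 − 5 = 1; torsion from ∂_1 factors > 1: none. So H_0 = Z.
H_1: b_1 = 12 − 5 − 7 = 0; torsion from ∂_2 factors > 1: none. So H_1 = 0.
H_2: b_2 = 8 − 7 − 0 = 1; torsion from ∂_3 factors > 1: none. So H_2 = Z.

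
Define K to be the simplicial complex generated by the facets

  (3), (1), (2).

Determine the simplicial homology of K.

H_0 ≅ Z^3.

Take the total order 1 < 2 < 3 on the vertex set. Then K (dimension 0) consists of the simplices:

  0-simplices (3): [1], [2], [3]

giving chain groups C_0 ≅ Z^3.

Now H_k = ker ∂_k / im ∂_{k+1}, so:

  H_0: rank C_0 − rank ∂_1 = 3 − 0 = 3, and there is no ∂_1, so H_0 ≅ Z^3.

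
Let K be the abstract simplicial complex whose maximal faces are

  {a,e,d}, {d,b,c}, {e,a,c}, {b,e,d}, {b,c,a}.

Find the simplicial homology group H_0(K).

Take the total order a < b < c < d < e on the vertex set. Then K (dimension 2) consists of the simplices:

  0-simplices (5): a, b, c, d, e
  1-simplices (10): ab, ac, ad, ae, bc, bd, be, cd, ce, de
  2-simplices (5): abc, ace, ade, bcd, bde

so the chain groups are C_0 ≅ Z^5, C_1 ≅ Z^10, C_2 ≅ Z^5.

Boundary ∂_1: C_1 → C_0 is given by ∂[p,q] = [q] − [p].
The resulting 5×10 matrix has rank 4, and its Smith normal form has invariant factors (1,1,1,1).

∂_2: C_2 → C_1 acts by ∂[p,q,r] = [q,r] − [p,r] + [p,q]. For instance
  ∂ade = de − ae + ad,
  ∂abc = bc − ac + ab.
As a 10×5 matrix over Z this has rank 5, with invariant factors (1,1,1,1,1).

Computing H_k = (kernel of ∂_k) / (image of ∂_{k+1}):

  H_0: rank C_0 − rank ∂_1 = 5 − 4 = 1, and the invariant factors of ∂_1 are all 1, so H_0 ≅ Z.

H_0 = Z.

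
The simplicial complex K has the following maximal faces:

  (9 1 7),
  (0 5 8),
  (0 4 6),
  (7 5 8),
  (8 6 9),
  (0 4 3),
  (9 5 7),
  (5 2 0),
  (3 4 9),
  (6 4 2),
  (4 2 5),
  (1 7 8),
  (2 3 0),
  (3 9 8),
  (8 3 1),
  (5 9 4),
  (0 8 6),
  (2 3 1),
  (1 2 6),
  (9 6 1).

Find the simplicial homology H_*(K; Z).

H_0 ≅ Z,  H_1 ≅ Z ⊕ Z/2Z,  H_2 = 0.

Order the vertices as 0 < 1 < 2 < 3 < 4 < 5 < 6 < 7 < 8 < 9. Listing each simplex with vertices in this order, K has dimension 2 with simplices:

  0-simplices (10): [0], [1], [2], [3], [4], [5], [6], [7], [8], [9]
  1-simplices (30): (30 of them)
  2-simplices (20): (20 of them)

so the chain groups are C_0 ≅ Z^10, C_1 ≅ Z^30, C_2 ≅ Z^20.

The boundary map ∂_1: C_1 → C_0 is given by ∂[p,q] = [q] − [p]. For instance
  ∂[8,9] = [9] − [8].
As a 10×30 matrix over Z this has rank 9, with invariant factors (1,1,1,1,1,1,1,1,1).

∂_2: C_2 → C_1 sends each 2-simplex [p,q,r] to [q,r] − [p,r] + [p,q]. For instance
  ∂[5,7,8] = [7,8] − [5,8] + [5,7],
  ∂[1,2,3] = [2,3] − [1,3] + [1,2].
The 30×20 boundary matrix has rank 20 and Smith normal form diag(1,1,1,1,1,1,1,1,1,1,1,1,1,1,1,1,1,1,1,2).

From H_k ≅ ker(∂_k) / im(∂_{k+1}) we obtain:

  H_0: rank C_0 − rank ∂_1 = 10 − 9 = 1, and the invariant factors of ∂_1 are all 1, so H_0 = Z.
  H_1: rank ker ∂_1 − rank ∂_2 = (30 − 9) − 20 = 1, and ∂_2 has invariant factor 2 > 1, so H_1 = Z ⊕ Z/2Z.
  H_2: rank ker ∂_2 − rank ∂_3 = (20 − 20) − 0 = 0, and there is no ∂_3, so H_2 = 0.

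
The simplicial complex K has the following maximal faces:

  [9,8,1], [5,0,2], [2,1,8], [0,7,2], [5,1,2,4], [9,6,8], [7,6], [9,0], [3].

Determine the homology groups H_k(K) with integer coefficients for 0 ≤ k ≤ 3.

H_0 = Z^2,  H_1 = Z^2,  H_2 = 0,  H_3 = 0.

We work with the vertex ordering 0 < 1 < 2 < 3 < 4 < 5 < 6 < 7 < 8 < 9. The simplices of K, each written with vertices in increasing order, are:

  0-simplices (10): [0], [1], [2], [3], [4], [5], [6], [7], [8], [9]
  1-simplices (18): [0,2], [0,5], [0,7], [0,9], [1,2], [1,4], [1,5], [1,8], [1,9], [2,4], [2,5], [2,7], [2,8], [4,5], [6,7], [6,8], [6,9], [8,9]
  2-simplices (9): [0,2,5], [0,2,7], [1,2,4], [1,2,5], [1,2,8], [1,4,5], [1,8,9], [2,4,5], [6,8,9]
  3-simplices (1): [1,2,4,5]

giving chain groups C_0 ≅ Z^10, C_1 ≅ Z^18, C_2 ≅ Z^9, C_3 ≅ Z^1.

∂_1: C_1 → C_0 maps an edge to its endpoints' difference, ∂[p,q] = q − p.
As a 10×18 matrix over Z this has rank 8, with invariant factors (1,1,1,1,1,1,1,1).

Boundary ∂_2: C_2 → C_1 maps a triangle to the signed sum of its edges. For instance
  ∂[1,2,5] = [2,5] − [1,5] + [1,2],
  ∂[1,4,5] = [4,5] − [1,5] + [1,4].
The 18×9 boundary matrix has rank 8 and Smith normal form diag(1,1,1,1,1,1,1,1).

Boundary ∂_3: C_3 → C_2 sends each 3-simplex σ to the alternating sum Σ_i (−1)^i (σ with its i-th vertex removed). For instance
  ∂[1,2,4,5] = [2,4,5] − [1,4,5] + [1,2,5] − [1,2,4].
As a 9×1 matrix over Z this has rank 1, with invariant factors (1).

Computing H_k = (kernel of ∂_k) / (image of ∂_{k+1}):

  H_0: rank C_0 − rank ∂_1 = 10 − 8 = 2, and the invariant factors of ∂_1 are all 1, so H_0 ≅ Z^2.
  H_1: rank ker ∂_1 − rank ∂_2 = (18 − 8) − 8 = 2, and the invariant factors of ∂_2 are all 1, so H_1 ≅ Z^2.
  H_2: rank ker ∂_2 − rank ∂_3 = (9 − 8) − 1 = 0, and the invariant factors of ∂_3 are all 1, so H_2 ≅ 0.
  H_3: rank ker ∂_3 − rank ∂_4 = (1 − 1) − 0 = 0, and there is no ∂_4, so H_3 ≅ 0.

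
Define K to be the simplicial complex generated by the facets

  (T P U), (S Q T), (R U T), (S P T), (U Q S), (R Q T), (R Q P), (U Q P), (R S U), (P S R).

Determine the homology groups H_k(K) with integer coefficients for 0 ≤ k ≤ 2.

H_0 = Z,  H_1 = Z/2,  H_2 = 0.

We work with the vertex ordering P < Q < R < S < T < U. The simplices of K, each written with vertices in increasing order, are:

  0-simplices (6): P, Q, R, S, T, U
  1-simplices (15): PQ, PR, PS, PT, PU, QR, QS, QT, QU, RS, RT, RU, ST, SU, TU
  2-simplices (10): PQR, PQU, PRS, PST, PTU, QRT, QST, QSU, RSU, RTU

Hence C_0 ≅ Z^6, C_1 ≅ Z^15, C_2 ≅ Z^10.

∂_1: C_1 → C_0 is given by ∂[p,q] = [q] − [p]. For instance
  ∂QS = S − Q.
As a 6×15 matrix over Z this has rank 5, with invariant factors (1,1,1,1,1).

Boundary ∂_2: C_2 → C_1 sends each 2-simplex [p,q,r] to [q,r] − [p,r] + [p,q]. For instance
  ∂PST = ST − PT + PS,
  ∂QST = ST − QT + QS.
The resulting 15×10 matrix has rank 10, and its Smith normal form has invariant factors (1,1,1,1,1,1,1,1,1,2).

Computing H_k = (kernel of ∂_k) / (image of ∂_{k+1}):

  H_0: rank C_0 − rank ∂_1 = 6 − 5 = 1, and the invariant factors of ∂_1 are all 1, so H_0 ≅ Z.
  H_1: rank ker ∂_1 − rank ∂_2 = (15 − 5) − 10 = 0, and ∂_2 has invariant factor 2 > 1, so H_1 ≅ Z/2.
  H_2: rank ker ∂_2 − rank ∂_3 = (10 − 10) − 0 = 0, and there is no ∂_3, so H_2 ≅ 0.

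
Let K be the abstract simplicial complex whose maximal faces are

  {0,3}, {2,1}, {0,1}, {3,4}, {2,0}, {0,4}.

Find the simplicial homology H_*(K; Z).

K has 5 vertices, 6 edges.
rank ∂_0 = 0, rank ∂_1 = 4 ⇒ b_0 = 5 − 0 − 4 = 1; all invariant factors of ∂_1 are 1 so no torsion. So H_0 ≅ Z.
rank ∂_1 = 4, rank ∂_2 = 0 ⇒ b_1 = 6 − 4 − 0 = 2. So H_1 ≅ Z^2.

H_0 ≅ Z,  H_1 ≅ Z^2.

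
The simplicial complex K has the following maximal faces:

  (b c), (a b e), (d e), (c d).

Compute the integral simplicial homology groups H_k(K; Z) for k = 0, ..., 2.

H_0 ≅ Z,  H_1 ≅ Z,  H_2 = 0.

We work with the vertex ordering a < b < c < d < e. The simplices of K, each written with vertices in increasing order, are:

  0-simplices (5): a, b, c, d, e
  1-simplices (6): ab, ae, bc, be, cd, de
  2-simplices (1): abe

giving chain groups C_0 ≅ Z^5, C_1 ≅ Z^6, C_2 ≅ Z^1.

The boundary map ∂_1: C_1 → C_0 maps an edge to its endpoints' difference, ∂[p,q] = q − p.
This gives a 5×6 integer matrix of rank 4; reducing to Smith normal form yields diagonal entries (1,1,1,1).

∂_2: C_2 → C_1 acts by ∂[p,q,r] = [q,r] − [p,r] + [p,q]. For instance
  ∂abe = be − ae + ab.
The 6×1 boundary matrix has rank 1 and Smith normal form diag(1).

Computing H_k = (kernel of ∂_k) / (image of ∂_{k+1}):

  H_0: rank C_0 − rank ∂_1 = 5 − 4 = 1, and the invariant factors of ∂_1 are all 1, so H_0 = Z.
  H_1: rank ker ∂_1 − rank ∂_2 = (6 − 4) − 1 = 1, and the invariant factors of ∂_2 are all 1, so H_1 = Z.
  H_2: rank ker ∂_2 − rank ∂_3 = (1 − 1) − 0 = 0, and there is no ∂_3, so H_2 = 0.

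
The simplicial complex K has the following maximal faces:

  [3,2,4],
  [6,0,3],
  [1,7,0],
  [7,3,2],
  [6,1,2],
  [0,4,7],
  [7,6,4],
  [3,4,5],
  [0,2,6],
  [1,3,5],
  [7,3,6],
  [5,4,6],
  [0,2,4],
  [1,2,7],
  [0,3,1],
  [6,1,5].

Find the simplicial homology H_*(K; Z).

H_0 = Z,  H_1 = Z^2,  H_2 = Z.

K has 8 vertices, 24 edges, 16 triangles.
rank ∂_0 = 0, rank ∂_1 = 7 ⇒ b_0 = 8 − 0 − 7 = 1; all invariant factors of ∂_1 are 1 so no torsion. So H_0 ≅ Z.
rank ∂_1 = 7, rank ∂_2 = 15 ⇒ b_1 = 24 − 7 − 15 = 2; all invariant factors of ∂_2 are 1 so no torsion. So H_1 ≅ Z^2.
rank ∂_2 = 15, rank ∂_3 = 0 ⇒ b_2 = 16 − 15 − 0 = 1. So H_2 ≅ Z.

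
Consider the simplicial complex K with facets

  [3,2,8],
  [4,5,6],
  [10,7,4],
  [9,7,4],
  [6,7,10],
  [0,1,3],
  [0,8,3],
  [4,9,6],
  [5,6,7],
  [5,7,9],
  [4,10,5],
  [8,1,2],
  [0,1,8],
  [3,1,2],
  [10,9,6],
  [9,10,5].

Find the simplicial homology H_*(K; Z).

We work with the vertex ordering 0 < 1 < 2 < 3 < 4 < 5 < 6 < 7 < 8 < 9 < 10. The simplices of K, each written with vertices in increasing order, are:

  0-simplices (11): [0], [1], [2], [3], [4], [5], [6], [7], [8], [9], [10]
  1-simplices (24): (24 of them)
  2-simplices (16): [0,1,3], [0,1,8], [0,3,8], [1,2,3], [1,2,8], [2,3,8], [4,5,6], [4,5,10], [4,6,9], [4,7,9], [4,7,10], [5,6,7], [5,7,9], [5,9,10], [6,7,10], [6,9,10]

so the chain groups are C_0 ≅ Z^11, C_1 ≅ Z^24, C_2 ≅ Z^16.

∂_1: C_1 → C_0 sends each edge [p,q] (with p < q) to q − p.
The resulting 11×24 matrix has rank 9, and its Smith normal form has invariant factors (1,1,1,1,1,1,1,1,1).

∂_2: C_2 → C_1 maps a triangle to the signed sum of its edges. For instance
  ∂[5,7,9] = [7,9] − [5,9] + [5,7],
  ∂[5,9,10] = [9,10] − [5,10] + [5,9].
The 24×16 boundary matrix has rank 15 and Smith normal form diag(1,1,1,1,1,1,1,1,1,1,1,1,1,1,2).

Computing H_k = (kernel of ∂_k) / (image of ∂_{k+1}):

  H_0: rank C_0 − rank ∂_1 = 11 − 9 = 2, and the invariant factors of ∂_1 are all 1, so H_0 = Z^2.
  H_1: rank ker ∂_1 − rank ∂_2 = (24 − 9) − 15 = 0, and ∂_2 has invariant factor 2 > 1, so H_1 = Z/2.
  H_2: rank ker ∂_2 − rank ∂_3 = (16 − 15) − 0 = 1, and there is no ∂_3, so H_2 = Z.

(K is a triangulation of the disjoint union of the 2-sphere S^2 and the real projective plane RP^2.)

H_0 = Z^2,  H_1 = Z/2,  H_2 = Z.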